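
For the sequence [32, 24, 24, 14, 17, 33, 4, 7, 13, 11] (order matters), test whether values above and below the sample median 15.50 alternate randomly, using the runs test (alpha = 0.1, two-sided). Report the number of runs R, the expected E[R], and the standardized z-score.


Step 1: Compute median = 15.50; label A = above, B = below.
Labels in order: AAABAABBBB  (n_A = 5, n_B = 5)
Step 2: Count runs R = 4.
Step 3: Under H0 (random ordering), E[R] = 2*n_A*n_B/(n_A+n_B) + 1 = 2*5*5/10 + 1 = 6.0000.
        Var[R] = 2*n_A*n_B*(2*n_A*n_B - n_A - n_B) / ((n_A+n_B)^2 * (n_A+n_B-1)) = 2000/900 = 2.2222.
        SD[R] = 1.4907.
Step 4: Continuity-corrected z = (R + 0.5 - E[R]) / SD[R] = (4 + 0.5 - 6.0000) / 1.4907 = -1.0062.
Step 5: Two-sided p-value via normal approximation = 2*(1 - Phi(|z|)) = 0.314305.
Step 6: alpha = 0.1. fail to reject H0.

R = 4, z = -1.0062, p = 0.314305, fail to reject H0.


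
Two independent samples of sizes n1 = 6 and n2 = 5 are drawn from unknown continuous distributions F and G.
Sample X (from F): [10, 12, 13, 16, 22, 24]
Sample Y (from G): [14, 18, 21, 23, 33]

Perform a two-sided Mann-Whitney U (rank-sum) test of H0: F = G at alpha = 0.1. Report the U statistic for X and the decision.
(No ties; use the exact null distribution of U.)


Step 1: Combine and sort all 11 observations; assign midranks.
sorted (value, group): (10,X), (12,X), (13,X), (14,Y), (16,X), (18,Y), (21,Y), (22,X), (23,Y), (24,X), (33,Y)
ranks: 10->1, 12->2, 13->3, 14->4, 16->5, 18->6, 21->7, 22->8, 23->9, 24->10, 33->11
Step 2: Rank sum for X: R1 = 1 + 2 + 3 + 5 + 8 + 10 = 29.
Step 3: U_X = R1 - n1(n1+1)/2 = 29 - 6*7/2 = 29 - 21 = 8.
       U_Y = n1*n2 - U_X = 30 - 8 = 22.
Step 4: No ties, so the exact null distribution of U (based on enumerating the C(11,6) = 462 equally likely rank assignments) gives the two-sided p-value.
Step 5: p-value = 0.246753; compare to alpha = 0.1. fail to reject H0.

U_X = 8, p = 0.246753, fail to reject H0 at alpha = 0.1.


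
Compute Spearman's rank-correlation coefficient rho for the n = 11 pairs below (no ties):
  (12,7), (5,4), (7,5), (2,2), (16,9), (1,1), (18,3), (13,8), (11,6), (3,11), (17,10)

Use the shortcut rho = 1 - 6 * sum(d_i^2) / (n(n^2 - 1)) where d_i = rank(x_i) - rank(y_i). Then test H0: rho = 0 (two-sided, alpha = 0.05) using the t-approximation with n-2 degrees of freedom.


Step 1: Rank x and y separately (midranks; no ties here).
rank(x): 12->7, 5->4, 7->5, 2->2, 16->9, 1->1, 18->11, 13->8, 11->6, 3->3, 17->10
rank(y): 7->7, 4->4, 5->5, 2->2, 9->9, 1->1, 3->3, 8->8, 6->6, 11->11, 10->10
Step 2: d_i = R_x(i) - R_y(i); compute d_i^2.
  (7-7)^2=0, (4-4)^2=0, (5-5)^2=0, (2-2)^2=0, (9-9)^2=0, (1-1)^2=0, (11-3)^2=64, (8-8)^2=0, (6-6)^2=0, (3-11)^2=64, (10-10)^2=0
sum(d^2) = 128.
Step 3: rho = 1 - 6*128 / (11*(11^2 - 1)) = 1 - 768/1320 = 0.418182.
Step 4: Under H0, t = rho * sqrt((n-2)/(1-rho^2)) = 1.3811 ~ t(9).
Step 5: Two-sided p-value from the t-distribution with 9 df = 0.200570.
Step 6: alpha = 0.05. fail to reject H0.

rho = 0.4182, p = 0.200570, fail to reject H0 at alpha = 0.05.


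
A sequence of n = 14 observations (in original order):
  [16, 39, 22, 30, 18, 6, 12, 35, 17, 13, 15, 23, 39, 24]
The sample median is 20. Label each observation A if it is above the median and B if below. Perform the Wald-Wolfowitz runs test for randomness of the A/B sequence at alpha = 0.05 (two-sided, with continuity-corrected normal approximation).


Step 1: Compute median = 20; label A = above, B = below.
Labels in order: BAAABBBABBBAAA  (n_A = 7, n_B = 7)
Step 2: Count runs R = 6.
Step 3: Under H0 (random ordering), E[R] = 2*n_A*n_B/(n_A+n_B) + 1 = 2*7*7/14 + 1 = 8.0000.
        Var[R] = 2*n_A*n_B*(2*n_A*n_B - n_A - n_B) / ((n_A+n_B)^2 * (n_A+n_B-1)) = 8232/2548 = 3.2308.
        SD[R] = 1.7974.
Step 4: Continuity-corrected z = (R + 0.5 - E[R]) / SD[R] = (6 + 0.5 - 8.0000) / 1.7974 = -0.8345.
Step 5: Two-sided p-value via normal approximation = 2*(1 - Phi(|z|)) = 0.403986.
Step 6: alpha = 0.05. fail to reject H0.

R = 6, z = -0.8345, p = 0.403986, fail to reject H0.


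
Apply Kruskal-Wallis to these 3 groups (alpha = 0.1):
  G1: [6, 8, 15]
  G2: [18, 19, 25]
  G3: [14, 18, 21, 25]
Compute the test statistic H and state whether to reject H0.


Step 1: Combine all N = 10 observations and assign midranks.
sorted (value, group, rank): (6,G1,1), (8,G1,2), (14,G3,3), (15,G1,4), (18,G2,5.5), (18,G3,5.5), (19,G2,7), (21,G3,8), (25,G2,9.5), (25,G3,9.5)
Step 2: Sum ranks within each group.
R_1 = 7 (n_1 = 3)
R_2 = 22 (n_2 = 3)
R_3 = 26 (n_3 = 4)
Step 3: H = 12/(N(N+1)) * sum(R_i^2/n_i) - 3(N+1)
     = 12/(10*11) * (7^2/3 + 22^2/3 + 26^2/4) - 3*11
     = 0.109091 * 346.667 - 33
     = 4.818182.
Step 4: Ties present; correction factor C = 1 - 12/(10^3 - 10) = 0.987879. Corrected H = 4.818182 / 0.987879 = 4.877301.
Step 5: Under H0, H ~ chi^2(2); p-value = 0.087279.
Step 6: alpha = 0.1. reject H0.

H = 4.8773, df = 2, p = 0.087279, reject H0.


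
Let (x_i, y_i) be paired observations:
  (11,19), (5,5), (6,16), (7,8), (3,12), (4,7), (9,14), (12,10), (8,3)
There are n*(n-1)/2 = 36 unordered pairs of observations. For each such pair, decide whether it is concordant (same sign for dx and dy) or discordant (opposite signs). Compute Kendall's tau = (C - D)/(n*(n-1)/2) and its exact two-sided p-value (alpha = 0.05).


Step 1: Enumerate the 36 unordered pairs (i,j) with i<j and classify each by sign(x_j-x_i) * sign(y_j-y_i).
  (1,2):dx=-6,dy=-14->C; (1,3):dx=-5,dy=-3->C; (1,4):dx=-4,dy=-11->C; (1,5):dx=-8,dy=-7->C
  (1,6):dx=-7,dy=-12->C; (1,7):dx=-2,dy=-5->C; (1,8):dx=+1,dy=-9->D; (1,9):dx=-3,dy=-16->C
  (2,3):dx=+1,dy=+11->C; (2,4):dx=+2,dy=+3->C; (2,5):dx=-2,dy=+7->D; (2,6):dx=-1,dy=+2->D
  (2,7):dx=+4,dy=+9->C; (2,8):dx=+7,dy=+5->C; (2,9):dx=+3,dy=-2->D; (3,4):dx=+1,dy=-8->D
  (3,5):dx=-3,dy=-4->C; (3,6):dx=-2,dy=-9->C; (3,7):dx=+3,dy=-2->D; (3,8):dx=+6,dy=-6->D
  (3,9):dx=+2,dy=-13->D; (4,5):dx=-4,dy=+4->D; (4,6):dx=-3,dy=-1->C; (4,7):dx=+2,dy=+6->C
  (4,8):dx=+5,dy=+2->C; (4,9):dx=+1,dy=-5->D; (5,6):dx=+1,dy=-5->D; (5,7):dx=+6,dy=+2->C
  (5,8):dx=+9,dy=-2->D; (5,9):dx=+5,dy=-9->D; (6,7):dx=+5,dy=+7->C; (6,8):dx=+8,dy=+3->C
  (6,9):dx=+4,dy=-4->D; (7,8):dx=+3,dy=-4->D; (7,9):dx=-1,dy=-11->C; (8,9):dx=-4,dy=-7->C
Step 2: C = 21, D = 15, total pairs = 36.
Step 3: tau = (C - D)/(n(n-1)/2) = (21 - 15)/36 = 0.166667.
Step 4: Exact two-sided p-value (enumerate n! = 362880 permutations of y under H0): p = 0.612202.
Step 5: alpha = 0.05. fail to reject H0.

tau_b = 0.1667 (C=21, D=15), p = 0.612202, fail to reject H0.


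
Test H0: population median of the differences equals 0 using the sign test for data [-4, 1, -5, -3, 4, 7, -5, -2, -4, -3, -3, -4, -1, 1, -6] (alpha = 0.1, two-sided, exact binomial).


Step 1: Discard zero differences. Original n = 15; n_eff = number of nonzero differences = 15.
Nonzero differences (with sign): -4, +1, -5, -3, +4, +7, -5, -2, -4, -3, -3, -4, -1, +1, -6
Step 2: Count signs: positive = 4, negative = 11.
Step 3: Under H0: P(positive) = 0.5, so the number of positives S ~ Bin(15, 0.5).
Step 4: Two-sided exact p-value = sum of Bin(15,0.5) probabilities at or below the observed probability = 0.118469.
Step 5: alpha = 0.1. fail to reject H0.

n_eff = 15, pos = 4, neg = 11, p = 0.118469, fail to reject H0.


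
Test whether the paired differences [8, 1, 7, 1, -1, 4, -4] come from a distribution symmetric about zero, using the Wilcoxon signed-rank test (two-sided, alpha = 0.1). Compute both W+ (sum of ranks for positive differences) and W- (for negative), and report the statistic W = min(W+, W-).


Step 1: Drop any zero differences (none here) and take |d_i|.
|d| = [8, 1, 7, 1, 1, 4, 4]
Step 2: Midrank |d_i| (ties get averaged ranks).
ranks: |8|->7, |1|->2, |7|->6, |1|->2, |1|->2, |4|->4.5, |4|->4.5
Step 3: Attach original signs; sum ranks with positive sign and with negative sign.
W+ = 7 + 2 + 6 + 2 + 4.5 = 21.5
W- = 2 + 4.5 = 6.5
(Check: W+ + W- = 28 should equal n(n+1)/2 = 28.)
Step 4: Test statistic W = min(W+, W-) = 6.5.
Step 5: Ties in |d|, so use the tie-corrected normal approximation.
        E[W] = n(n+1)/4 = 7*8/4 = 14.
        Tie groups: |d|=1 (t=3), |d|=4 (t=2); sum(t^3 - t) = 30.
        Var[W] = n(n+1)(2n+1)/24 - sum(t^3-t)/48 = 840/24 - 30/48 = 34.375.
        z = (W - E[W]) / sqrt(Var[W]) = (6.5 - 14) / 5.8630 = -1.2792.
        Two-sided p = 2*Phi(z) = 0.200825.
Step 6: alpha = 0.1. fail to reject H0.

W+ = 21.5, W- = 6.5, W = min = 6.5, p = 0.200825, fail to reject H0.


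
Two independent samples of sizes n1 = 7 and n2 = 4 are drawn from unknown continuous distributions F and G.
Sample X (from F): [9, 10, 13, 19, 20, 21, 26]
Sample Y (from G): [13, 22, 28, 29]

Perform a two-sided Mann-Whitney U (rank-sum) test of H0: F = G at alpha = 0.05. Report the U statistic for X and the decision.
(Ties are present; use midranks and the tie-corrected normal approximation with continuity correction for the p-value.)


Step 1: Combine and sort all 11 observations; assign midranks.
sorted (value, group): (9,X), (10,X), (13,X), (13,Y), (19,X), (20,X), (21,X), (22,Y), (26,X), (28,Y), (29,Y)
ranks: 9->1, 10->2, 13->3.5, 13->3.5, 19->5, 20->6, 21->7, 22->8, 26->9, 28->10, 29->11
Step 2: Rank sum for X: R1 = 1 + 2 + 3.5 + 5 + 6 + 7 + 9 = 33.5.
Step 3: U_X = R1 - n1(n1+1)/2 = 33.5 - 7*8/2 = 33.5 - 28 = 5.5.
       U_Y = n1*n2 - U_X = 28 - 5.5 = 22.5.
Step 4: Ties are present, so use the tie-corrected normal approximation (with continuity correction) for the p-value.
Step 5: p-value = 0.129695; compare to alpha = 0.05. fail to reject H0.

U_X = 5.5, p = 0.129695, fail to reject H0 at alpha = 0.05.


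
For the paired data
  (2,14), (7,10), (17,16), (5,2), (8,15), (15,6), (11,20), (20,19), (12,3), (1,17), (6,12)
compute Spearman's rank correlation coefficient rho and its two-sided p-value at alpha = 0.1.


Step 1: Rank x and y separately (midranks; no ties here).
rank(x): 2->2, 7->5, 17->10, 5->3, 8->6, 15->9, 11->7, 20->11, 12->8, 1->1, 6->4
rank(y): 14->6, 10->4, 16->8, 2->1, 15->7, 6->3, 20->11, 19->10, 3->2, 17->9, 12->5
Step 2: d_i = R_x(i) - R_y(i); compute d_i^2.
  (2-6)^2=16, (5-4)^2=1, (10-8)^2=4, (3-1)^2=4, (6-7)^2=1, (9-3)^2=36, (7-11)^2=16, (11-10)^2=1, (8-2)^2=36, (1-9)^2=64, (4-5)^2=1
sum(d^2) = 180.
Step 3: rho = 1 - 6*180 / (11*(11^2 - 1)) = 1 - 1080/1320 = 0.181818.
Step 4: Under H0, t = rho * sqrt((n-2)/(1-rho^2)) = 0.5547 ~ t(9).
Step 5: Two-sided p-value from the t-distribution with 9 df = 0.592615.
Step 6: alpha = 0.1. fail to reject H0.

rho = 0.1818, p = 0.592615, fail to reject H0 at alpha = 0.1.


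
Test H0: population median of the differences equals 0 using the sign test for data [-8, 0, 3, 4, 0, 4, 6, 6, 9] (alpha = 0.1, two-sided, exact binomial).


Step 1: Discard zero differences. Original n = 9; n_eff = number of nonzero differences = 7.
Nonzero differences (with sign): -8, +3, +4, +4, +6, +6, +9
Step 2: Count signs: positive = 6, negative = 1.
Step 3: Under H0: P(positive) = 0.5, so the number of positives S ~ Bin(7, 0.5).
Step 4: Two-sided exact p-value = sum of Bin(7,0.5) probabilities at or below the observed probability = 0.125000.
Step 5: alpha = 0.1. fail to reject H0.

n_eff = 7, pos = 6, neg = 1, p = 0.125000, fail to reject H0.


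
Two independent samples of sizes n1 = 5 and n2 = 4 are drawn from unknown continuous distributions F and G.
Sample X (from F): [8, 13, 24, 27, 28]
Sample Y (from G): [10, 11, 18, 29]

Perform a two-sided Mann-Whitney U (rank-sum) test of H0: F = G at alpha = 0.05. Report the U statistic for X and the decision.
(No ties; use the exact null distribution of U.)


Step 1: Combine and sort all 9 observations; assign midranks.
sorted (value, group): (8,X), (10,Y), (11,Y), (13,X), (18,Y), (24,X), (27,X), (28,X), (29,Y)
ranks: 8->1, 10->2, 11->3, 13->4, 18->5, 24->6, 27->7, 28->8, 29->9
Step 2: Rank sum for X: R1 = 1 + 4 + 6 + 7 + 8 = 26.
Step 3: U_X = R1 - n1(n1+1)/2 = 26 - 5*6/2 = 26 - 15 = 11.
       U_Y = n1*n2 - U_X = 20 - 11 = 9.
Step 4: No ties, so the exact null distribution of U (based on enumerating the C(9,5) = 126 equally likely rank assignments) gives the two-sided p-value.
Step 5: p-value = 0.904762; compare to alpha = 0.05. fail to reject H0.

U_X = 11, p = 0.904762, fail to reject H0 at alpha = 0.05.


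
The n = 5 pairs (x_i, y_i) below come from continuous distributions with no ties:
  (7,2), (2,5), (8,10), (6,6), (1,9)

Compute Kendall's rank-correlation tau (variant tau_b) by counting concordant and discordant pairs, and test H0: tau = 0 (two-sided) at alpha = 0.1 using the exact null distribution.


Step 1: Enumerate the 10 unordered pairs (i,j) with i<j and classify each by sign(x_j-x_i) * sign(y_j-y_i).
  (1,2):dx=-5,dy=+3->D; (1,3):dx=+1,dy=+8->C; (1,4):dx=-1,dy=+4->D; (1,5):dx=-6,dy=+7->D
  (2,3):dx=+6,dy=+5->C; (2,4):dx=+4,dy=+1->C; (2,5):dx=-1,dy=+4->D; (3,4):dx=-2,dy=-4->C
  (3,5):dx=-7,dy=-1->C; (4,5):dx=-5,dy=+3->D
Step 2: C = 5, D = 5, total pairs = 10.
Step 3: tau = (C - D)/(n(n-1)/2) = (5 - 5)/10 = 0.000000.
Step 4: Exact two-sided p-value (enumerate n! = 120 permutations of y under H0): p = 1.000000.
Step 5: alpha = 0.1. fail to reject H0.

tau_b = 0.0000 (C=5, D=5), p = 1.000000, fail to reject H0.


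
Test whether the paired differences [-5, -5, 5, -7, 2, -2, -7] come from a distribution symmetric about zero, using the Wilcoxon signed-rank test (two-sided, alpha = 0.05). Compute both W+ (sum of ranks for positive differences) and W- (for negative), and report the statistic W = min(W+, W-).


Step 1: Drop any zero differences (none here) and take |d_i|.
|d| = [5, 5, 5, 7, 2, 2, 7]
Step 2: Midrank |d_i| (ties get averaged ranks).
ranks: |5|->4, |5|->4, |5|->4, |7|->6.5, |2|->1.5, |2|->1.5, |7|->6.5
Step 3: Attach original signs; sum ranks with positive sign and with negative sign.
W+ = 4 + 1.5 = 5.5
W- = 4 + 4 + 6.5 + 1.5 + 6.5 = 22.5
(Check: W+ + W- = 28 should equal n(n+1)/2 = 28.)
Step 4: Test statistic W = min(W+, W-) = 5.5.
Step 5: Ties in |d|, so use the tie-corrected normal approximation.
        E[W] = n(n+1)/4 = 7*8/4 = 14.
        Tie groups: |d|=2 (t=2), |d|=5 (t=3), |d|=7 (t=2); sum(t^3 - t) = 36.
        Var[W] = n(n+1)(2n+1)/24 - sum(t^3-t)/48 = 840/24 - 36/48 = 34.25.
        z = (W - E[W]) / sqrt(Var[W]) = (5.5 - 14) / 5.8523 = -1.4524.
        Two-sided p = 2*Phi(z) = 0.146388.
Step 6: alpha = 0.05. fail to reject H0.

W+ = 5.5, W- = 22.5, W = min = 5.5, p = 0.146388, fail to reject H0.


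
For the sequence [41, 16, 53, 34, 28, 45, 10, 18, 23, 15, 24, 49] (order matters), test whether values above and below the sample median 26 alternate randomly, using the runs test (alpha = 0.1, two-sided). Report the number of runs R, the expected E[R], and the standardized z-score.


Step 1: Compute median = 26; label A = above, B = below.
Labels in order: ABAAAABBBBBA  (n_A = 6, n_B = 6)
Step 2: Count runs R = 5.
Step 3: Under H0 (random ordering), E[R] = 2*n_A*n_B/(n_A+n_B) + 1 = 2*6*6/12 + 1 = 7.0000.
        Var[R] = 2*n_A*n_B*(2*n_A*n_B - n_A - n_B) / ((n_A+n_B)^2 * (n_A+n_B-1)) = 4320/1584 = 2.7273.
        SD[R] = 1.6514.
Step 4: Continuity-corrected z = (R + 0.5 - E[R]) / SD[R] = (5 + 0.5 - 7.0000) / 1.6514 = -0.9083.
Step 5: Two-sided p-value via normal approximation = 2*(1 - Phi(|z|)) = 0.363722.
Step 6: alpha = 0.1. fail to reject H0.

R = 5, z = -0.9083, p = 0.363722, fail to reject H0.


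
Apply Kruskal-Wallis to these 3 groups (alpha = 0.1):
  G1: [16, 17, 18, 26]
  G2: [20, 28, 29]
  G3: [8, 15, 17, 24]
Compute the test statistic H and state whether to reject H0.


Step 1: Combine all N = 11 observations and assign midranks.
sorted (value, group, rank): (8,G3,1), (15,G3,2), (16,G1,3), (17,G1,4.5), (17,G3,4.5), (18,G1,6), (20,G2,7), (24,G3,8), (26,G1,9), (28,G2,10), (29,G2,11)
Step 2: Sum ranks within each group.
R_1 = 22.5 (n_1 = 4)
R_2 = 28 (n_2 = 3)
R_3 = 15.5 (n_3 = 4)
Step 3: H = 12/(N(N+1)) * sum(R_i^2/n_i) - 3(N+1)
     = 12/(11*12) * (22.5^2/4 + 28^2/3 + 15.5^2/4) - 3*12
     = 0.090909 * 447.958 - 36
     = 4.723485.
Step 4: Ties present; correction factor C = 1 - 6/(11^3 - 11) = 0.995455. Corrected H = 4.723485 / 0.995455 = 4.745053.
Step 5: Under H0, H ~ chi^2(2); p-value = 0.093245.
Step 6: alpha = 0.1. reject H0.

H = 4.7451, df = 2, p = 0.093245, reject H0.


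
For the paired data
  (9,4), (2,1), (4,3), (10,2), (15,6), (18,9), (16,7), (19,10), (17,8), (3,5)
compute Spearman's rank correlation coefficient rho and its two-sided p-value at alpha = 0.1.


Step 1: Rank x and y separately (midranks; no ties here).
rank(x): 9->4, 2->1, 4->3, 10->5, 15->6, 18->9, 16->7, 19->10, 17->8, 3->2
rank(y): 4->4, 1->1, 3->3, 2->2, 6->6, 9->9, 7->7, 10->10, 8->8, 5->5
Step 2: d_i = R_x(i) - R_y(i); compute d_i^2.
  (4-4)^2=0, (1-1)^2=0, (3-3)^2=0, (5-2)^2=9, (6-6)^2=0, (9-9)^2=0, (7-7)^2=0, (10-10)^2=0, (8-8)^2=0, (2-5)^2=9
sum(d^2) = 18.
Step 3: rho = 1 - 6*18 / (10*(10^2 - 1)) = 1 - 108/990 = 0.890909.
Step 4: Under H0, t = rho * sqrt((n-2)/(1-rho^2)) = 5.5482 ~ t(8).
Step 5: Two-sided p-value from the t-distribution with 8 df = 0.000542.
Step 6: alpha = 0.1. reject H0.

rho = 0.8909, p = 0.000542, reject H0 at alpha = 0.1.


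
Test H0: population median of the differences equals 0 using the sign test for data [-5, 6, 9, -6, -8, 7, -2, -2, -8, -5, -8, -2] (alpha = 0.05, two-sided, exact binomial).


Step 1: Discard zero differences. Original n = 12; n_eff = number of nonzero differences = 12.
Nonzero differences (with sign): -5, +6, +9, -6, -8, +7, -2, -2, -8, -5, -8, -2
Step 2: Count signs: positive = 3, negative = 9.
Step 3: Under H0: P(positive) = 0.5, so the number of positives S ~ Bin(12, 0.5).
Step 4: Two-sided exact p-value = sum of Bin(12,0.5) probabilities at or below the observed probability = 0.145996.
Step 5: alpha = 0.05. fail to reject H0.

n_eff = 12, pos = 3, neg = 9, p = 0.145996, fail to reject H0.


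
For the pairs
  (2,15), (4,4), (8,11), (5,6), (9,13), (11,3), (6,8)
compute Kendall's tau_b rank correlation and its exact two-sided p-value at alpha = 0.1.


Step 1: Enumerate the 21 unordered pairs (i,j) with i<j and classify each by sign(x_j-x_i) * sign(y_j-y_i).
  (1,2):dx=+2,dy=-11->D; (1,3):dx=+6,dy=-4->D; (1,4):dx=+3,dy=-9->D; (1,5):dx=+7,dy=-2->D
  (1,6):dx=+9,dy=-12->D; (1,7):dx=+4,dy=-7->D; (2,3):dx=+4,dy=+7->C; (2,4):dx=+1,dy=+2->C
  (2,5):dx=+5,dy=+9->C; (2,6):dx=+7,dy=-1->D; (2,7):dx=+2,dy=+4->C; (3,4):dx=-3,dy=-5->C
  (3,5):dx=+1,dy=+2->C; (3,6):dx=+3,dy=-8->D; (3,7):dx=-2,dy=-3->C; (4,5):dx=+4,dy=+7->C
  (4,6):dx=+6,dy=-3->D; (4,7):dx=+1,dy=+2->C; (5,6):dx=+2,dy=-10->D; (5,7):dx=-3,dy=-5->C
  (6,7):dx=-5,dy=+5->D
Step 2: C = 10, D = 11, total pairs = 21.
Step 3: tau = (C - D)/(n(n-1)/2) = (10 - 11)/21 = -0.047619.
Step 4: Exact two-sided p-value (enumerate n! = 5040 permutations of y under H0): p = 1.000000.
Step 5: alpha = 0.1. fail to reject H0.

tau_b = -0.0476 (C=10, D=11), p = 1.000000, fail to reject H0.


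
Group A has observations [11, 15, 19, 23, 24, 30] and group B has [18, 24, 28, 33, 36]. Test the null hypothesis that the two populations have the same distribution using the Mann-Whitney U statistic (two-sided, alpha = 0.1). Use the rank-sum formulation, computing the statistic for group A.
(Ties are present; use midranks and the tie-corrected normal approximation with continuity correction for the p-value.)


Step 1: Combine and sort all 11 observations; assign midranks.
sorted (value, group): (11,X), (15,X), (18,Y), (19,X), (23,X), (24,X), (24,Y), (28,Y), (30,X), (33,Y), (36,Y)
ranks: 11->1, 15->2, 18->3, 19->4, 23->5, 24->6.5, 24->6.5, 28->8, 30->9, 33->10, 36->11
Step 2: Rank sum for X: R1 = 1 + 2 + 4 + 5 + 6.5 + 9 = 27.5.
Step 3: U_X = R1 - n1(n1+1)/2 = 27.5 - 6*7/2 = 27.5 - 21 = 6.5.
       U_Y = n1*n2 - U_X = 30 - 6.5 = 23.5.
Step 4: Ties are present, so use the tie-corrected normal approximation (with continuity correction) for the p-value.
Step 5: p-value = 0.143215; compare to alpha = 0.1. fail to reject H0.

U_X = 6.5, p = 0.143215, fail to reject H0 at alpha = 0.1.


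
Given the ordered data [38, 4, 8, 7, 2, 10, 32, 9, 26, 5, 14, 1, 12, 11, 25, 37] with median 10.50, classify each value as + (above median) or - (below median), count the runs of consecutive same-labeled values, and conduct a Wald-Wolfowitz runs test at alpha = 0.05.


Step 1: Compute median = 10.50; label A = above, B = below.
Labels in order: ABBBBBABABABAAAA  (n_A = 8, n_B = 8)
Step 2: Count runs R = 9.
Step 3: Under H0 (random ordering), E[R] = 2*n_A*n_B/(n_A+n_B) + 1 = 2*8*8/16 + 1 = 9.0000.
        Var[R] = 2*n_A*n_B*(2*n_A*n_B - n_A - n_B) / ((n_A+n_B)^2 * (n_A+n_B-1)) = 14336/3840 = 3.7333.
        SD[R] = 1.9322.
Step 4: R = E[R], so z = 0 with no continuity correction.
Step 5: Two-sided p-value via normal approximation = 2*(1 - Phi(|z|)) = 1.000000.
Step 6: alpha = 0.05. fail to reject H0.

R = 9, z = 0.0000, p = 1.000000, fail to reject H0.


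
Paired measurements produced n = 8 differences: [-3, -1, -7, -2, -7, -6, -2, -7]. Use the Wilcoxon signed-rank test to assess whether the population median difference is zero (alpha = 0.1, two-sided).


Step 1: Drop any zero differences (none here) and take |d_i|.
|d| = [3, 1, 7, 2, 7, 6, 2, 7]
Step 2: Midrank |d_i| (ties get averaged ranks).
ranks: |3|->4, |1|->1, |7|->7, |2|->2.5, |7|->7, |6|->5, |2|->2.5, |7|->7
Step 3: Attach original signs; sum ranks with positive sign and with negative sign.
W+ = 0 = 0
W- = 4 + 1 + 7 + 2.5 + 7 + 5 + 2.5 + 7 = 36
(Check: W+ + W- = 36 should equal n(n+1)/2 = 36.)
Step 4: Test statistic W = min(W+, W-) = 0.
Step 5: Ties in |d|, so use the tie-corrected normal approximation.
        E[W] = n(n+1)/4 = 8*9/4 = 18.
        Tie groups: |d|=2 (t=2), |d|=7 (t=3); sum(t^3 - t) = 30.
        Var[W] = n(n+1)(2n+1)/24 - sum(t^3-t)/48 = 1224/24 - 30/48 = 50.375.
        z = (W - E[W]) / sqrt(Var[W]) = (0 - 18) / 7.0975 = -2.5361.
        Two-sided p = 2*Phi(z) = 0.011210.
Step 6: alpha = 0.1. reject H0.

W+ = 0, W- = 36, W = min = 0, p = 0.011210, reject H0.


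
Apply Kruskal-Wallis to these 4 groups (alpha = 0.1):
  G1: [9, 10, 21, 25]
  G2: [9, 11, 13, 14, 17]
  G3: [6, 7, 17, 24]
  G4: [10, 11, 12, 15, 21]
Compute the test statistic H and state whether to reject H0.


Step 1: Combine all N = 18 observations and assign midranks.
sorted (value, group, rank): (6,G3,1), (7,G3,2), (9,G1,3.5), (9,G2,3.5), (10,G1,5.5), (10,G4,5.5), (11,G2,7.5), (11,G4,7.5), (12,G4,9), (13,G2,10), (14,G2,11), (15,G4,12), (17,G2,13.5), (17,G3,13.5), (21,G1,15.5), (21,G4,15.5), (24,G3,17), (25,G1,18)
Step 2: Sum ranks within each group.
R_1 = 42.5 (n_1 = 4)
R_2 = 45.5 (n_2 = 5)
R_3 = 33.5 (n_3 = 4)
R_4 = 49.5 (n_4 = 5)
Step 3: H = 12/(N(N+1)) * sum(R_i^2/n_i) - 3(N+1)
     = 12/(18*19) * (42.5^2/4 + 45.5^2/5 + 33.5^2/4 + 49.5^2/5) - 3*19
     = 0.035088 * 1636.22 - 57
     = 0.411404.
Step 4: Ties present; correction factor C = 1 - 30/(18^3 - 18) = 0.994840. Corrected H = 0.411404 / 0.994840 = 0.413537.
Step 5: Under H0, H ~ chi^2(3); p-value = 0.937432.
Step 6: alpha = 0.1. fail to reject H0.

H = 0.4135, df = 3, p = 0.937432, fail to reject H0.


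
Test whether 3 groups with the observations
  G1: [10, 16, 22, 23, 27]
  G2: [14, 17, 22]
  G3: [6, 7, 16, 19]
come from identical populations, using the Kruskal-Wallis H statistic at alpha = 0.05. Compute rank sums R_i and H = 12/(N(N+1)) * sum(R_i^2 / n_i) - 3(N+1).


Step 1: Combine all N = 12 observations and assign midranks.
sorted (value, group, rank): (6,G3,1), (7,G3,2), (10,G1,3), (14,G2,4), (16,G1,5.5), (16,G3,5.5), (17,G2,7), (19,G3,8), (22,G1,9.5), (22,G2,9.5), (23,G1,11), (27,G1,12)
Step 2: Sum ranks within each group.
R_1 = 41 (n_1 = 5)
R_2 = 20.5 (n_2 = 3)
R_3 = 16.5 (n_3 = 4)
Step 3: H = 12/(N(N+1)) * sum(R_i^2/n_i) - 3(N+1)
     = 12/(12*13) * (41^2/5 + 20.5^2/3 + 16.5^2/4) - 3*13
     = 0.076923 * 544.346 - 39
     = 2.872756.
Step 4: Ties present; correction factor C = 1 - 12/(12^3 - 12) = 0.993007. Corrected H = 2.872756 / 0.993007 = 2.892987.
Step 5: Under H0, H ~ chi^2(2); p-value = 0.235394.
Step 6: alpha = 0.05. fail to reject H0.

H = 2.8930, df = 2, p = 0.235394, fail to reject H0.


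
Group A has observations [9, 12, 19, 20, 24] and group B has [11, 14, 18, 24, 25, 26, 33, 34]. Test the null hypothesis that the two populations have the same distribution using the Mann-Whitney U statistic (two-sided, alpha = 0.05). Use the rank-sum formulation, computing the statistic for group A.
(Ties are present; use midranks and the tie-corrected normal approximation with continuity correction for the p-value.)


Step 1: Combine and sort all 13 observations; assign midranks.
sorted (value, group): (9,X), (11,Y), (12,X), (14,Y), (18,Y), (19,X), (20,X), (24,X), (24,Y), (25,Y), (26,Y), (33,Y), (34,Y)
ranks: 9->1, 11->2, 12->3, 14->4, 18->5, 19->6, 20->7, 24->8.5, 24->8.5, 25->10, 26->11, 33->12, 34->13
Step 2: Rank sum for X: R1 = 1 + 3 + 6 + 7 + 8.5 = 25.5.
Step 3: U_X = R1 - n1(n1+1)/2 = 25.5 - 5*6/2 = 25.5 - 15 = 10.5.
       U_Y = n1*n2 - U_X = 40 - 10.5 = 29.5.
Step 4: Ties are present, so use the tie-corrected normal approximation (with continuity correction) for the p-value.
Step 5: p-value = 0.187076; compare to alpha = 0.05. fail to reject H0.

U_X = 10.5, p = 0.187076, fail to reject H0 at alpha = 0.05.


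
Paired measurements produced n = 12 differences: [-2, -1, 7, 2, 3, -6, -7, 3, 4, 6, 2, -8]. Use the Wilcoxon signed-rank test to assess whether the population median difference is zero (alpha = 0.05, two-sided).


Step 1: Drop any zero differences (none here) and take |d_i|.
|d| = [2, 1, 7, 2, 3, 6, 7, 3, 4, 6, 2, 8]
Step 2: Midrank |d_i| (ties get averaged ranks).
ranks: |2|->3, |1|->1, |7|->10.5, |2|->3, |3|->5.5, |6|->8.5, |7|->10.5, |3|->5.5, |4|->7, |6|->8.5, |2|->3, |8|->12
Step 3: Attach original signs; sum ranks with positive sign and with negative sign.
W+ = 10.5 + 3 + 5.5 + 5.5 + 7 + 8.5 + 3 = 43
W- = 3 + 1 + 8.5 + 10.5 + 12 = 35
(Check: W+ + W- = 78 should equal n(n+1)/2 = 78.)
Step 4: Test statistic W = min(W+, W-) = 35.
Step 5: Ties in |d|, so use the tie-corrected normal approximation.
        E[W] = n(n+1)/4 = 12*13/4 = 39.
        Tie groups: |d|=2 (t=3), |d|=3 (t=2), |d|=6 (t=2), |d|=7 (t=2); sum(t^3 - t) = 42.
        Var[W] = n(n+1)(2n+1)/24 - sum(t^3-t)/48 = 3900/24 - 42/48 = 161.625.
        z = (W - E[W]) / sqrt(Var[W]) = (35 - 39) / 12.7132 = -0.3146.
        Two-sided p = 2*Phi(z) = 0.753040.
Step 6: alpha = 0.05. fail to reject H0.

W+ = 43, W- = 35, W = min = 35, p = 0.753040, fail to reject H0.


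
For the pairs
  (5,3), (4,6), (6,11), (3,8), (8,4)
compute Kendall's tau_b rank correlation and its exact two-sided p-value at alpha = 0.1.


Step 1: Enumerate the 10 unordered pairs (i,j) with i<j and classify each by sign(x_j-x_i) * sign(y_j-y_i).
  (1,2):dx=-1,dy=+3->D; (1,3):dx=+1,dy=+8->C; (1,4):dx=-2,dy=+5->D; (1,5):dx=+3,dy=+1->C
  (2,3):dx=+2,dy=+5->C; (2,4):dx=-1,dy=+2->D; (2,5):dx=+4,dy=-2->D; (3,4):dx=-3,dy=-3->C
  (3,5):dx=+2,dy=-7->D; (4,5):dx=+5,dy=-4->D
Step 2: C = 4, D = 6, total pairs = 10.
Step 3: tau = (C - D)/(n(n-1)/2) = (4 - 6)/10 = -0.200000.
Step 4: Exact two-sided p-value (enumerate n! = 120 permutations of y under H0): p = 0.816667.
Step 5: alpha = 0.1. fail to reject H0.

tau_b = -0.2000 (C=4, D=6), p = 0.816667, fail to reject H0.


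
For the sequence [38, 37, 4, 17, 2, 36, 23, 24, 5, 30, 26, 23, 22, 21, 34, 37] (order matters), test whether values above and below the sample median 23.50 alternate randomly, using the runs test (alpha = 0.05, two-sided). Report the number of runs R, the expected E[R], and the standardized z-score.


Step 1: Compute median = 23.50; label A = above, B = below.
Labels in order: AABBBABABAABBBAA  (n_A = 8, n_B = 8)
Step 2: Count runs R = 9.
Step 3: Under H0 (random ordering), E[R] = 2*n_A*n_B/(n_A+n_B) + 1 = 2*8*8/16 + 1 = 9.0000.
        Var[R] = 2*n_A*n_B*(2*n_A*n_B - n_A - n_B) / ((n_A+n_B)^2 * (n_A+n_B-1)) = 14336/3840 = 3.7333.
        SD[R] = 1.9322.
Step 4: R = E[R], so z = 0 with no continuity correction.
Step 5: Two-sided p-value via normal approximation = 2*(1 - Phi(|z|)) = 1.000000.
Step 6: alpha = 0.05. fail to reject H0.

R = 9, z = 0.0000, p = 1.000000, fail to reject H0.


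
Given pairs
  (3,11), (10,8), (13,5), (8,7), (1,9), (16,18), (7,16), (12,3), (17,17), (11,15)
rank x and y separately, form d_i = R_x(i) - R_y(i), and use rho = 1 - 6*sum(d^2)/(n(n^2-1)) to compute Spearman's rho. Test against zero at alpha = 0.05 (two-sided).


Step 1: Rank x and y separately (midranks; no ties here).
rank(x): 3->2, 10->5, 13->8, 8->4, 1->1, 16->9, 7->3, 12->7, 17->10, 11->6
rank(y): 11->6, 8->4, 5->2, 7->3, 9->5, 18->10, 16->8, 3->1, 17->9, 15->7
Step 2: d_i = R_x(i) - R_y(i); compute d_i^2.
  (2-6)^2=16, (5-4)^2=1, (8-2)^2=36, (4-3)^2=1, (1-5)^2=16, (9-10)^2=1, (3-8)^2=25, (7-1)^2=36, (10-9)^2=1, (6-7)^2=1
sum(d^2) = 134.
Step 3: rho = 1 - 6*134 / (10*(10^2 - 1)) = 1 - 804/990 = 0.187879.
Step 4: Under H0, t = rho * sqrt((n-2)/(1-rho^2)) = 0.5410 ~ t(8).
Step 5: Two-sided p-value from the t-distribution with 8 df = 0.603218.
Step 6: alpha = 0.05. fail to reject H0.

rho = 0.1879, p = 0.603218, fail to reject H0 at alpha = 0.05.


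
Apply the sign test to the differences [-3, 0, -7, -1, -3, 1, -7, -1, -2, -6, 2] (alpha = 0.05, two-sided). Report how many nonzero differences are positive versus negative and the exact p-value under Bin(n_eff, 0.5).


Step 1: Discard zero differences. Original n = 11; n_eff = number of nonzero differences = 10.
Nonzero differences (with sign): -3, -7, -1, -3, +1, -7, -1, -2, -6, +2
Step 2: Count signs: positive = 2, negative = 8.
Step 3: Under H0: P(positive) = 0.5, so the number of positives S ~ Bin(10, 0.5).
Step 4: Two-sided exact p-value = sum of Bin(10,0.5) probabilities at or below the observed probability = 0.109375.
Step 5: alpha = 0.05. fail to reject H0.

n_eff = 10, pos = 2, neg = 8, p = 0.109375, fail to reject H0.


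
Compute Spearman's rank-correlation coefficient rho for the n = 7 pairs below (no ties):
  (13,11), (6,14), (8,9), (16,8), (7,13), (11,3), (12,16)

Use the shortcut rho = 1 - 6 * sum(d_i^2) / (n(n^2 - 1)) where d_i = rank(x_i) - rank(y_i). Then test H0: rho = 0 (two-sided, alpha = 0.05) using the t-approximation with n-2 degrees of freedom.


Step 1: Rank x and y separately (midranks; no ties here).
rank(x): 13->6, 6->1, 8->3, 16->7, 7->2, 11->4, 12->5
rank(y): 11->4, 14->6, 9->3, 8->2, 13->5, 3->1, 16->7
Step 2: d_i = R_x(i) - R_y(i); compute d_i^2.
  (6-4)^2=4, (1-6)^2=25, (3-3)^2=0, (7-2)^2=25, (2-5)^2=9, (4-1)^2=9, (5-7)^2=4
sum(d^2) = 76.
Step 3: rho = 1 - 6*76 / (7*(7^2 - 1)) = 1 - 456/336 = -0.357143.
Step 4: Under H0, t = rho * sqrt((n-2)/(1-rho^2)) = -0.8550 ~ t(5).
Step 5: Two-sided p-value from the t-distribution with 5 df = 0.431611.
Step 6: alpha = 0.05. fail to reject H0.

rho = -0.3571, p = 0.431611, fail to reject H0 at alpha = 0.05.


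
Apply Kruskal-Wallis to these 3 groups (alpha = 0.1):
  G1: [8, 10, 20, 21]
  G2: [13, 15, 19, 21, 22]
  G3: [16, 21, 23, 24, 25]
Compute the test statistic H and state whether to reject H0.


Step 1: Combine all N = 14 observations and assign midranks.
sorted (value, group, rank): (8,G1,1), (10,G1,2), (13,G2,3), (15,G2,4), (16,G3,5), (19,G2,6), (20,G1,7), (21,G1,9), (21,G2,9), (21,G3,9), (22,G2,11), (23,G3,12), (24,G3,13), (25,G3,14)
Step 2: Sum ranks within each group.
R_1 = 19 (n_1 = 4)
R_2 = 33 (n_2 = 5)
R_3 = 53 (n_3 = 5)
Step 3: H = 12/(N(N+1)) * sum(R_i^2/n_i) - 3(N+1)
     = 12/(14*15) * (19^2/4 + 33^2/5 + 53^2/5) - 3*15
     = 0.057143 * 869.85 - 45
     = 4.705714.
Step 4: Ties present; correction factor C = 1 - 24/(14^3 - 14) = 0.991209. Corrected H = 4.705714 / 0.991209 = 4.747450.
Step 5: Under H0, H ~ chi^2(2); p-value = 0.093133.
Step 6: alpha = 0.1. reject H0.

H = 4.7475, df = 2, p = 0.093133, reject H0.


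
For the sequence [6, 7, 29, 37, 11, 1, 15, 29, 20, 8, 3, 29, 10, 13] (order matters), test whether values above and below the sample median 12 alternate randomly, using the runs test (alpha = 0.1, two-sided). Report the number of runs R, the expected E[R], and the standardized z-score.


Step 1: Compute median = 12; label A = above, B = below.
Labels in order: BBAABBAAABBABA  (n_A = 7, n_B = 7)
Step 2: Count runs R = 8.
Step 3: Under H0 (random ordering), E[R] = 2*n_A*n_B/(n_A+n_B) + 1 = 2*7*7/14 + 1 = 8.0000.
        Var[R] = 2*n_A*n_B*(2*n_A*n_B - n_A - n_B) / ((n_A+n_B)^2 * (n_A+n_B-1)) = 8232/2548 = 3.2308.
        SD[R] = 1.7974.
Step 4: R = E[R], so z = 0 with no continuity correction.
Step 5: Two-sided p-value via normal approximation = 2*(1 - Phi(|z|)) = 1.000000.
Step 6: alpha = 0.1. fail to reject H0.

R = 8, z = 0.0000, p = 1.000000, fail to reject H0.


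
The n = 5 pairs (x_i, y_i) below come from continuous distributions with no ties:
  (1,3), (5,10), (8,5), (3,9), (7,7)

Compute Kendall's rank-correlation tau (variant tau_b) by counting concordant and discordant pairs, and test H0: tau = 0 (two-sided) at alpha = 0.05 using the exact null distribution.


Step 1: Enumerate the 10 unordered pairs (i,j) with i<j and classify each by sign(x_j-x_i) * sign(y_j-y_i).
  (1,2):dx=+4,dy=+7->C; (1,3):dx=+7,dy=+2->C; (1,4):dx=+2,dy=+6->C; (1,5):dx=+6,dy=+4->C
  (2,3):dx=+3,dy=-5->D; (2,4):dx=-2,dy=-1->C; (2,5):dx=+2,dy=-3->D; (3,4):dx=-5,dy=+4->D
  (3,5):dx=-1,dy=+2->D; (4,5):dx=+4,dy=-2->D
Step 2: C = 5, D = 5, total pairs = 10.
Step 3: tau = (C - D)/(n(n-1)/2) = (5 - 5)/10 = 0.000000.
Step 4: Exact two-sided p-value (enumerate n! = 120 permutations of y under H0): p = 1.000000.
Step 5: alpha = 0.05. fail to reject H0.

tau_b = 0.0000 (C=5, D=5), p = 1.000000, fail to reject H0.


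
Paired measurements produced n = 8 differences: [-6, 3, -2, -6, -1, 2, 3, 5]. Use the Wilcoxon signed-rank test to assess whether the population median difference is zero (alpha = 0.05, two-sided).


Step 1: Drop any zero differences (none here) and take |d_i|.
|d| = [6, 3, 2, 6, 1, 2, 3, 5]
Step 2: Midrank |d_i| (ties get averaged ranks).
ranks: |6|->7.5, |3|->4.5, |2|->2.5, |6|->7.5, |1|->1, |2|->2.5, |3|->4.5, |5|->6
Step 3: Attach original signs; sum ranks with positive sign and with negative sign.
W+ = 4.5 + 2.5 + 4.5 + 6 = 17.5
W- = 7.5 + 2.5 + 7.5 + 1 = 18.5
(Check: W+ + W- = 36 should equal n(n+1)/2 = 36.)
Step 4: Test statistic W = min(W+, W-) = 17.5.
Step 5: Ties in |d|, so use the tie-corrected normal approximation.
        E[W] = n(n+1)/4 = 8*9/4 = 18.
        Tie groups: |d|=2 (t=2), |d|=3 (t=2), |d|=6 (t=2); sum(t^3 - t) = 18.
        Var[W] = n(n+1)(2n+1)/24 - sum(t^3-t)/48 = 1224/24 - 18/48 = 50.625.
        z = (W - E[W]) / sqrt(Var[W]) = (17.5 - 18) / 7.1151 = -0.0703.
        Two-sided p = 2*Phi(z) = 0.943977.
Step 6: alpha = 0.05. fail to reject H0.

W+ = 17.5, W- = 18.5, W = min = 17.5, p = 0.943977, fail to reject H0.


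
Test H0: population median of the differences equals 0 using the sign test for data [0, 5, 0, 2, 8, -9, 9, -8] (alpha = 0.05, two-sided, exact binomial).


Step 1: Discard zero differences. Original n = 8; n_eff = number of nonzero differences = 6.
Nonzero differences (with sign): +5, +2, +8, -9, +9, -8
Step 2: Count signs: positive = 4, negative = 2.
Step 3: Under H0: P(positive) = 0.5, so the number of positives S ~ Bin(6, 0.5).
Step 4: Two-sided exact p-value = sum of Bin(6,0.5) probabilities at or below the observed probability = 0.687500.
Step 5: alpha = 0.05. fail to reject H0.

n_eff = 6, pos = 4, neg = 2, p = 0.687500, fail to reject H0.


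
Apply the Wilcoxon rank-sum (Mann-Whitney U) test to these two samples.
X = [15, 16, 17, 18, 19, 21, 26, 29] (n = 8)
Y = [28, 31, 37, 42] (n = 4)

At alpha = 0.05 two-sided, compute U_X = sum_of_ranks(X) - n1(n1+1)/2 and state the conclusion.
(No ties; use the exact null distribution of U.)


Step 1: Combine and sort all 12 observations; assign midranks.
sorted (value, group): (15,X), (16,X), (17,X), (18,X), (19,X), (21,X), (26,X), (28,Y), (29,X), (31,Y), (37,Y), (42,Y)
ranks: 15->1, 16->2, 17->3, 18->4, 19->5, 21->6, 26->7, 28->8, 29->9, 31->10, 37->11, 42->12
Step 2: Rank sum for X: R1 = 1 + 2 + 3 + 4 + 5 + 6 + 7 + 9 = 37.
Step 3: U_X = R1 - n1(n1+1)/2 = 37 - 8*9/2 = 37 - 36 = 1.
       U_Y = n1*n2 - U_X = 32 - 1 = 31.
Step 4: No ties, so the exact null distribution of U (based on enumerating the C(12,8) = 495 equally likely rank assignments) gives the two-sided p-value.
Step 5: p-value = 0.008081; compare to alpha = 0.05. reject H0.

U_X = 1, p = 0.008081, reject H0 at alpha = 0.05.


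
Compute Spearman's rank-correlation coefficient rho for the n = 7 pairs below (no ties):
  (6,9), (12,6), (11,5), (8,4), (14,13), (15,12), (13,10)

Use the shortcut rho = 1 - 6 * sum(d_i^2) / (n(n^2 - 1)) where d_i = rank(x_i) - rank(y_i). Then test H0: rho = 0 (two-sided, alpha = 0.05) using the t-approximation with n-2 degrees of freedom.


Step 1: Rank x and y separately (midranks; no ties here).
rank(x): 6->1, 12->4, 11->3, 8->2, 14->6, 15->7, 13->5
rank(y): 9->4, 6->3, 5->2, 4->1, 13->7, 12->6, 10->5
Step 2: d_i = R_x(i) - R_y(i); compute d_i^2.
  (1-4)^2=9, (4-3)^2=1, (3-2)^2=1, (2-1)^2=1, (6-7)^2=1, (7-6)^2=1, (5-5)^2=0
sum(d^2) = 14.
Step 3: rho = 1 - 6*14 / (7*(7^2 - 1)) = 1 - 84/336 = 0.750000.
Step 4: Under H0, t = rho * sqrt((n-2)/(1-rho^2)) = 2.5355 ~ t(5).
Step 5: Two-sided p-value from the t-distribution with 5 df = 0.052181.
Step 6: alpha = 0.05. fail to reject H0.

rho = 0.7500, p = 0.052181, fail to reject H0 at alpha = 0.05.


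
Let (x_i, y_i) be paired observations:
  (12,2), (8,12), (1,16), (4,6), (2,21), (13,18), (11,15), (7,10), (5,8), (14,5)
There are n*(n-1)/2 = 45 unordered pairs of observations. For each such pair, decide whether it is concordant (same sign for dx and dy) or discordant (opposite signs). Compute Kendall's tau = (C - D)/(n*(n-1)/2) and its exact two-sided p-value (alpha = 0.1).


Step 1: Enumerate the 45 unordered pairs (i,j) with i<j and classify each by sign(x_j-x_i) * sign(y_j-y_i).
  (1,2):dx=-4,dy=+10->D; (1,3):dx=-11,dy=+14->D; (1,4):dx=-8,dy=+4->D; (1,5):dx=-10,dy=+19->D
  (1,6):dx=+1,dy=+16->C; (1,7):dx=-1,dy=+13->D; (1,8):dx=-5,dy=+8->D; (1,9):dx=-7,dy=+6->D
  (1,10):dx=+2,dy=+3->C; (2,3):dx=-7,dy=+4->D; (2,4):dx=-4,dy=-6->C; (2,5):dx=-6,dy=+9->D
  (2,6):dx=+5,dy=+6->C; (2,7):dx=+3,dy=+3->C; (2,8):dx=-1,dy=-2->C; (2,9):dx=-3,dy=-4->C
  (2,10):dx=+6,dy=-7->D; (3,4):dx=+3,dy=-10->D; (3,5):dx=+1,dy=+5->C; (3,6):dx=+12,dy=+2->C
  (3,7):dx=+10,dy=-1->D; (3,8):dx=+6,dy=-6->D; (3,9):dx=+4,dy=-8->D; (3,10):dx=+13,dy=-11->D
  (4,5):dx=-2,dy=+15->D; (4,6):dx=+9,dy=+12->C; (4,7):dx=+7,dy=+9->C; (4,8):dx=+3,dy=+4->C
  (4,9):dx=+1,dy=+2->C; (4,10):dx=+10,dy=-1->D; (5,6):dx=+11,dy=-3->D; (5,7):dx=+9,dy=-6->D
  (5,8):dx=+5,dy=-11->D; (5,9):dx=+3,dy=-13->D; (5,10):dx=+12,dy=-16->D; (6,7):dx=-2,dy=-3->C
  (6,8):dx=-6,dy=-8->C; (6,9):dx=-8,dy=-10->C; (6,10):dx=+1,dy=-13->D; (7,8):dx=-4,dy=-5->C
  (7,9):dx=-6,dy=-7->C; (7,10):dx=+3,dy=-10->D; (8,9):dx=-2,dy=-2->C; (8,10):dx=+7,dy=-5->D
  (9,10):dx=+9,dy=-3->D
Step 2: C = 19, D = 26, total pairs = 45.
Step 3: tau = (C - D)/(n(n-1)/2) = (19 - 26)/45 = -0.155556.
Step 4: Exact two-sided p-value (enumerate n! = 3628800 permutations of y under H0): p = 0.600654.
Step 5: alpha = 0.1. fail to reject H0.

tau_b = -0.1556 (C=19, D=26), p = 0.600654, fail to reject H0.


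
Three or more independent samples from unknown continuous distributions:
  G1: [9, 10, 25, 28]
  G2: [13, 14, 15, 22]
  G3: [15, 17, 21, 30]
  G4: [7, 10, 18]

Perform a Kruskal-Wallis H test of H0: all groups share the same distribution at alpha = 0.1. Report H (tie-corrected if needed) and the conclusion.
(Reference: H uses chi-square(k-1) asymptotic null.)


Step 1: Combine all N = 15 observations and assign midranks.
sorted (value, group, rank): (7,G4,1), (9,G1,2), (10,G1,3.5), (10,G4,3.5), (13,G2,5), (14,G2,6), (15,G2,7.5), (15,G3,7.5), (17,G3,9), (18,G4,10), (21,G3,11), (22,G2,12), (25,G1,13), (28,G1,14), (30,G3,15)
Step 2: Sum ranks within each group.
R_1 = 32.5 (n_1 = 4)
R_2 = 30.5 (n_2 = 4)
R_3 = 42.5 (n_3 = 4)
R_4 = 14.5 (n_4 = 3)
Step 3: H = 12/(N(N+1)) * sum(R_i^2/n_i) - 3(N+1)
     = 12/(15*16) * (32.5^2/4 + 30.5^2/4 + 42.5^2/4 + 14.5^2/3) - 3*16
     = 0.050000 * 1018.27 - 48
     = 2.913542.
Step 4: Ties present; correction factor C = 1 - 12/(15^3 - 15) = 0.996429. Corrected H = 2.913542 / 0.996429 = 2.923984.
Step 5: Under H0, H ~ chi^2(3); p-value = 0.403494.
Step 6: alpha = 0.1. fail to reject H0.

H = 2.9240, df = 3, p = 0.403494, fail to reject H0.


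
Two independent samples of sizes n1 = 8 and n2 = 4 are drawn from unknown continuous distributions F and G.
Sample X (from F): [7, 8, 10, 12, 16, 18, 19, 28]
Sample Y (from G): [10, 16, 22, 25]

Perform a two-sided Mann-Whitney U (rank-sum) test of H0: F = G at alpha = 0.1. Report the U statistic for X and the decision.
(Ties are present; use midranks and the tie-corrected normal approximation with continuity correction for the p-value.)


Step 1: Combine and sort all 12 observations; assign midranks.
sorted (value, group): (7,X), (8,X), (10,X), (10,Y), (12,X), (16,X), (16,Y), (18,X), (19,X), (22,Y), (25,Y), (28,X)
ranks: 7->1, 8->2, 10->3.5, 10->3.5, 12->5, 16->6.5, 16->6.5, 18->8, 19->9, 22->10, 25->11, 28->12
Step 2: Rank sum for X: R1 = 1 + 2 + 3.5 + 5 + 6.5 + 8 + 9 + 12 = 47.
Step 3: U_X = R1 - n1(n1+1)/2 = 47 - 8*9/2 = 47 - 36 = 11.
       U_Y = n1*n2 - U_X = 32 - 11 = 21.
Step 4: Ties are present, so use the tie-corrected normal approximation (with continuity correction) for the p-value.
Step 5: p-value = 0.443097; compare to alpha = 0.1. fail to reject H0.

U_X = 11, p = 0.443097, fail to reject H0 at alpha = 0.1.
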